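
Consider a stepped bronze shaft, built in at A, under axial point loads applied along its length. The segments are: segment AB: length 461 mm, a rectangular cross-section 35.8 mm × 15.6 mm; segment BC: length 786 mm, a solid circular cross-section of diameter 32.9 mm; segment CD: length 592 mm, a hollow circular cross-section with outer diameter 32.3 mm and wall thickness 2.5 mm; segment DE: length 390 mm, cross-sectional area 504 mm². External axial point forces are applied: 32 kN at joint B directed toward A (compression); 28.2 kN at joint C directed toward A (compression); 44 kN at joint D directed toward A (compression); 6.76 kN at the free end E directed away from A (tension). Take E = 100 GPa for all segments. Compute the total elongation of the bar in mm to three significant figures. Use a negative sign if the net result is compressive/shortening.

Internal axial forces (sectioning from the free end, tension +): N_DE = 6.76 kN, N_CD = -37.24 kN, N_BC = -65.44 kN, N_AB = -97.44 kN.
A_AB = 558.5 mm².
A_BC = 850.1 mm².
A_CD = 234 mm².
δ_AB = -97440·461/(558.5·100000) = -0.8043 mm
δ_BC = -65440·786/(850.1·100000) = -0.605 mm
δ_CD = -37240·592/(234·100000) = -0.9419 mm
δ_DE = 6760·390/(504·100000) = 0.05231 mm
δ = Σδ_i = -2.299 mm.

-2.30 mm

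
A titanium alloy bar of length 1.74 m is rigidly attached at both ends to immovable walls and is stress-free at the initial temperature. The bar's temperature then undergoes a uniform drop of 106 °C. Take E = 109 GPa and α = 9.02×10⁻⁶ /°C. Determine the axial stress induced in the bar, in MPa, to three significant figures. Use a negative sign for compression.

Free thermal expansion αLΔT = 9.02e-6 · 1740 · -106 = -1.664 mm.
The walls impose strain ε = −(-1.664)/1740 = 9.5612e-04; σ = Eε = 109000 · 9.5612e-04 = 104.2 MPa.

104 MPa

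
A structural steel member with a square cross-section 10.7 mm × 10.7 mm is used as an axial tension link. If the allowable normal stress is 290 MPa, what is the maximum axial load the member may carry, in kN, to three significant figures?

33.2 kN

A = 114.5 mm².
P_max = σ_allow · A = 290 · 114.5 = 33200 N = 33.2 kN.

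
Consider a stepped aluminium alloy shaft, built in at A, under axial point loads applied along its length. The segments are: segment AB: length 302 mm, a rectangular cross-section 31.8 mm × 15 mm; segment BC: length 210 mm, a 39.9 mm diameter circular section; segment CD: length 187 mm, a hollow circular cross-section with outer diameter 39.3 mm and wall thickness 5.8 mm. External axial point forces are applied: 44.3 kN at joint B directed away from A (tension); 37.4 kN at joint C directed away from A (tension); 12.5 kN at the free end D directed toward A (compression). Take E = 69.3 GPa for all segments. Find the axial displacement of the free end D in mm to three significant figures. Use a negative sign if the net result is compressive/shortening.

0.637 mm

Internal axial forces (sectioning from the free end, tension +): N_CD = -12.5 kN, N_BC = 24.9 kN, N_AB = 69.2 kN.
A_AB = 477 mm².
A_BC = 1250 mm².
A_CD = 610.4 mm².
δ_AB = 69200·302/(477·69300) = 0.6322 mm
δ_BC = 24900·210/(1250·69300) = 0.06035 mm
δ_CD = -12500·187/(610.4·69300) = -0.05526 mm
δ = Σδ_i = 0.6373 mm.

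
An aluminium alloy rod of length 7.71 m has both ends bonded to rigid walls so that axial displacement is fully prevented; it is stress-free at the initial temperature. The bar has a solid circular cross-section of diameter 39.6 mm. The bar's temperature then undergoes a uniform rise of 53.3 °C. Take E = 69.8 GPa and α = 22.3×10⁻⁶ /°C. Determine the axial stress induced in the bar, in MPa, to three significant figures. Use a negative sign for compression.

-83.0 MPa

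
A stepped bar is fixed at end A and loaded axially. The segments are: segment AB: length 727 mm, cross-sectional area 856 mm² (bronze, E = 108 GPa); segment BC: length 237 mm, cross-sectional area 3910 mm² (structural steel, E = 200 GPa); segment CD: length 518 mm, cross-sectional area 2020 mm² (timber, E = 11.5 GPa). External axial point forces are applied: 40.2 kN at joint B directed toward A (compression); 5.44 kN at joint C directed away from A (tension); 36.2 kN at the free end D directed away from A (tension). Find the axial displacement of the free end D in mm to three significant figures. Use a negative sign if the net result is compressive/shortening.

Internal axial forces (sectioning from the free end, tension +): N_CD = 36.2 kN, N_BC = 41.64 kN, N_AB = 1.44 kN.
δ_AB = 1440·727/(856·108000) = 0.01132 mm
δ_BC = 41640·237/(3910·200000) = 0.01262 mm
δ_CD = 36200·518/(2020·11500) = 0.8072 mm
δ = Σδ_i = 0.8312 mm.

0.831 mm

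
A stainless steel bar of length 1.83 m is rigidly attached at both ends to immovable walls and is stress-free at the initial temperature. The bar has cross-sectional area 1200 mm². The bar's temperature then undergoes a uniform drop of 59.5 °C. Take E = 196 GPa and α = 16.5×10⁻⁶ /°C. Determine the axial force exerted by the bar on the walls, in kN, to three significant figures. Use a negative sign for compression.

Free thermal expansion αLΔT = 16.5e-6 · 1830 · -59.5 = -1.797 mm.
The walls impose strain ε = −(-1.797)/1830 = 9.8175e-04; σ = Eε = 196000 · 9.8175e-04 = 192.4 MPa.
Wall reaction R = σ·A = 192.4·1200 = 230900 N = 230.9 kN.

231 kN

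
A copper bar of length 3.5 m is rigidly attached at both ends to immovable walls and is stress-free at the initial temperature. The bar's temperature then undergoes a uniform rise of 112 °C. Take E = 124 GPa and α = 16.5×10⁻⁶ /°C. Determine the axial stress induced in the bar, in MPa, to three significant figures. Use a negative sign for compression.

Free thermal expansion αLΔT = 16.5e-6 · 3500 · 112 = 6.468 mm.
The walls impose strain ε = −(6.468)/3500 = -1.8480e-03; σ = Eε = 124000 · -1.8480e-03 = -229.2 MPa.

-229 MPa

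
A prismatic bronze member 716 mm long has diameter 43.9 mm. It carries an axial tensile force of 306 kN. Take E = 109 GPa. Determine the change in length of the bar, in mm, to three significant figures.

A = 1514 mm².
δ_mech = NL/(AE) = 306000·716/(1514·109000) = 1.328 mm.

1.33 mm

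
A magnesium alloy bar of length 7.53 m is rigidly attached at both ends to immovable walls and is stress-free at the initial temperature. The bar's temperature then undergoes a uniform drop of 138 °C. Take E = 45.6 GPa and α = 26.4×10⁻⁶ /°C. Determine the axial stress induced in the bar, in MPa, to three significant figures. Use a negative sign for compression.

Free thermal expansion αLΔT = 26.4e-6 · 7530 · -138 = -27.43 mm.
The walls impose strain ε = −(-27.43)/7530 = 3.6432e-03; σ = Eε = 45600 · 3.6432e-03 = 166.1 MPa.

166 MPa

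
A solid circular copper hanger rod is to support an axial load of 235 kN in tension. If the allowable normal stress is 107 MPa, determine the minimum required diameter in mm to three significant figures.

52.9 mm

Required area A ≥ P/σ_allow = 235000/107 = 2196 mm².
For a solid circular section, d ≥ √(4A/π) = 52.88 mm.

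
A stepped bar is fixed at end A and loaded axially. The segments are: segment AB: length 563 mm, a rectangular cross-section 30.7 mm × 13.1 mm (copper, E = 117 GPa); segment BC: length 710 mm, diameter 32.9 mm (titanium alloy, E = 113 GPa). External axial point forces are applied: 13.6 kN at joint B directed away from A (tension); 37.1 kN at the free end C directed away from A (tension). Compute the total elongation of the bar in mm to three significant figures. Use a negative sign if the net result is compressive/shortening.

Internal axial forces (sectioning from the free end, tension +): N_BC = 37.1 kN, N_AB = 50.7 kN.
A_AB = 402.2 mm².
A_BC = 850.1 mm².
δ_AB = 50700·563/(402.2·117000) = 0.6066 mm
δ_BC = 37100·710/(850.1·113000) = 0.2742 mm
δ = Σδ_i = 0.8808 mm.

0.881 mm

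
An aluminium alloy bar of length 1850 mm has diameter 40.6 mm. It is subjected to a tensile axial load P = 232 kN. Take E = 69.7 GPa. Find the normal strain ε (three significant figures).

0.00257

A = 1295 mm².
σ = N/A = 179.2 MPa; ε = σ/E = 179.2/69700 = 2.571e-03.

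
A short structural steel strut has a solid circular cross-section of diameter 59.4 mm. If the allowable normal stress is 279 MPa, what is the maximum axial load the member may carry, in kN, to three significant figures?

773 kN

A = 2771 mm².
P_max = σ_allow · A = 279 · 2771 = 773200 N = 773.2 kN.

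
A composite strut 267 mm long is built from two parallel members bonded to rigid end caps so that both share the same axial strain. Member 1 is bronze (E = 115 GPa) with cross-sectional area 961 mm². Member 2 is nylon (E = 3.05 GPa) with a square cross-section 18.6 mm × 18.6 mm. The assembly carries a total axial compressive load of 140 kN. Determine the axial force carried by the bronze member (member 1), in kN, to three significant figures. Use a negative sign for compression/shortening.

-139 kN

A_2 = 346 mm².
Equal strain + equilibrium ⇒ each member carries load in proportion to AE: A₁E₁ = 110500000 N, A₂E₂ = 1055000 N, ΣAE = 111600000 N.
F₁ = P·A₁E₁/ΣAE = -140000·110500000/111600000 = -138700 N.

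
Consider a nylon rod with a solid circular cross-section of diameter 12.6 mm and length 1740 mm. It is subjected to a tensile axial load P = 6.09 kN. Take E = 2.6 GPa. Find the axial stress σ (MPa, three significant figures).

A = 124.7 mm².
σ = N/A = 6090/124.7 = 48.84 MPa.

48.8 MPa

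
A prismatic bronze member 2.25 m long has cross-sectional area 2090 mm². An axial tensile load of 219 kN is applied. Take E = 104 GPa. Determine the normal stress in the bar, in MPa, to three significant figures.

105 MPa

σ = N/A = 219000/2090 = 104.8 MPa.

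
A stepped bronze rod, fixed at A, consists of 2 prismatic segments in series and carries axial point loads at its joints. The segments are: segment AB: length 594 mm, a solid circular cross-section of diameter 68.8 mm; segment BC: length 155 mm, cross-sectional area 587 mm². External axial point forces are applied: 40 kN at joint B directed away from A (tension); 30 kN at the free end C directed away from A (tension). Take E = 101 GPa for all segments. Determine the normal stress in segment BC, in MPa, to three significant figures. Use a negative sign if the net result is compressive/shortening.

51.1 MPa

Internal axial forces (sectioning from the free end, tension +): N_BC = 30 kN, N_AB = 70 kN.
σ_BC = N_BC/A_BC = 30000/587 = 51.11 MPa.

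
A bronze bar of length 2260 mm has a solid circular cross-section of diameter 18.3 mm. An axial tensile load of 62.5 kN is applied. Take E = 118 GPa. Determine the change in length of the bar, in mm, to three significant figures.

4.55 mm

A = 263 mm².
δ_mech = NL/(AE) = 62500·2260/(263·118000) = 4.551 mm.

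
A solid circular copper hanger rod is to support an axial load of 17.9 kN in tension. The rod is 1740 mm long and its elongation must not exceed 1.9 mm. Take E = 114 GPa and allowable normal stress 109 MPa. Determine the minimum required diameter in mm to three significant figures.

Required area A ≥ P/σ_allow = 17900/109 = 164.2 mm².
For a solid circular section, d ≥ √(4A/π) = 14.46 mm.
Elongation limit: A ≥ PL/(Eδ_allow) = 17900·1740/(114000·1.9) = 143.8 mm² ⇒ d ≥ 13.53 mm.
The stress limit governs.

14.5 mm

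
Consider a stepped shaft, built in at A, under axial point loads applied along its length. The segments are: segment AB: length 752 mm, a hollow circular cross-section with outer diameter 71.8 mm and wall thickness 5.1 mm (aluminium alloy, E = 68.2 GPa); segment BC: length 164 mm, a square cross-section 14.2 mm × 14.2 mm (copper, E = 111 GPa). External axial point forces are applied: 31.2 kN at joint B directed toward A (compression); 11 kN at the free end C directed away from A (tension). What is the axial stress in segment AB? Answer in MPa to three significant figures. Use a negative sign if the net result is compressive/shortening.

-18.9 MPa

Internal axial forces (sectioning from the free end, tension +): N_BC = 11 kN, N_AB = -20.2 kN.
A_AB = 1069 mm².
σ_AB = N_AB/A_AB = -20200/1069 = -18.9 MPa.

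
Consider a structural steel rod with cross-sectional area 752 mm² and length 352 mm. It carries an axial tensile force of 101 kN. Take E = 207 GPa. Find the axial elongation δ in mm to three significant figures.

0.228 mm

δ_mech = NL/(AE) = 101000·352/(752·207000) = 0.2284 mm.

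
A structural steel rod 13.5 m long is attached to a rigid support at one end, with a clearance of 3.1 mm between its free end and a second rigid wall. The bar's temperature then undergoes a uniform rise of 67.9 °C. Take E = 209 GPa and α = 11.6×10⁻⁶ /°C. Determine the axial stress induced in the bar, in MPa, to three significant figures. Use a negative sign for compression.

Free thermal expansion αLΔT = 11.6e-6 · 13500 · 67.9 = 10.63 mm.
The walls engage after the gap closes; constrained expansion = 10.63 − 3.1 = 7.533 mm.
The walls impose strain ε = −(7.533)/13500 = -5.5801e-04; σ = Eε = 209000 · -5.5801e-04 = -116.6 MPa.

-117 MPa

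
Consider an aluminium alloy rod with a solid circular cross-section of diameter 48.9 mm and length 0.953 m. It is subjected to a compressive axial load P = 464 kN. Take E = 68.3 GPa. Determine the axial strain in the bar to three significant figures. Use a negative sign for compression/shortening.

-0.00362

A = 1878 mm².
σ = N/A = -247.1 MPa; ε = σ/E = -247.1/68300 = -3.617e-03.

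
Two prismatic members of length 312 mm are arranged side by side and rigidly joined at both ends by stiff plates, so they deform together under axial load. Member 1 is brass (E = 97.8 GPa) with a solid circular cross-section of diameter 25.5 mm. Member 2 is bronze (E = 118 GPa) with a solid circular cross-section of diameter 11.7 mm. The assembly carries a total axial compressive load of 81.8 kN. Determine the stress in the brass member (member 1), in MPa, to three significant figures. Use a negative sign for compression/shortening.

A_1 = 510.7 mm².
A_2 = 107.5 mm².
Equal strain + equilibrium ⇒ each member carries load in proportion to AE: A₁E₁ = 49950000 N, A₂E₂ = 12690000 N, ΣAE = 62630000 N.
σ₁ = P·E₁/ΣAE = -81800·97800/62630000 = -127.7 MPa.

-128 MPa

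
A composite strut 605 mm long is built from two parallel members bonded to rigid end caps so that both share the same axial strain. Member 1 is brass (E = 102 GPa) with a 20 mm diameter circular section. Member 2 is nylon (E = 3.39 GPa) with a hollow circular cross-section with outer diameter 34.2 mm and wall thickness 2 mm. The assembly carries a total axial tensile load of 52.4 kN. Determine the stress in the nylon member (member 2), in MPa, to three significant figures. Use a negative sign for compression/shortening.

A_1 = 314.2 mm².
A_2 = 202.3 mm².
Equal strain + equilibrium ⇒ each member carries load in proportion to AE: A₁E₁ = 32040000 N, A₂E₂ = 685900 N, ΣAE = 32730000 N.
σ₂ = P·E₂/ΣAE = 52400·3390/32730000 = 5.427 MPa.

5.43 MPa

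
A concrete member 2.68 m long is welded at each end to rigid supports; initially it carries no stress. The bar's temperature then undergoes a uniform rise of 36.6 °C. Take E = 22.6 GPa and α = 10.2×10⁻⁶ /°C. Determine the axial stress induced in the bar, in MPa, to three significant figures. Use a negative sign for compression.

Free thermal expansion αLΔT = 10.2e-6 · 2680 · 36.6 = 1 mm.
The walls impose strain ε = −(1)/2680 = -3.7332e-04; σ = Eε = 22600 · -3.7332e-04 = -8.437 MPa.

-8.44 MPa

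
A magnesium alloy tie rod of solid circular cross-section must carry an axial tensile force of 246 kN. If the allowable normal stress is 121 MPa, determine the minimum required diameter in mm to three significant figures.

50.9 mm

Required area A ≥ P/σ_allow = 246000/121 = 2033 mm².
For a solid circular section, d ≥ √(4A/π) = 50.88 mm.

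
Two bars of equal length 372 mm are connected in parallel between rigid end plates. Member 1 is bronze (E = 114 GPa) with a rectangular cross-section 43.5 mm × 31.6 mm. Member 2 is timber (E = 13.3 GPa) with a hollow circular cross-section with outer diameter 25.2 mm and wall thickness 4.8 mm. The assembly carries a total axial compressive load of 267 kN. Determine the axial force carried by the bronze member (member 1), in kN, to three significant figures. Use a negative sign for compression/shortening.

-260 kN

A_1 = 1375 mm².
A_2 = 307.6 mm².
Equal strain + equilibrium ⇒ each member carries load in proportion to AE: A₁E₁ = 156700000 N, A₂E₂ = 4091000 N, ΣAE = 160800000 N.
F₁ = P·A₁E₁/ΣAE = -267000·156700000/160800000 = -260200 N.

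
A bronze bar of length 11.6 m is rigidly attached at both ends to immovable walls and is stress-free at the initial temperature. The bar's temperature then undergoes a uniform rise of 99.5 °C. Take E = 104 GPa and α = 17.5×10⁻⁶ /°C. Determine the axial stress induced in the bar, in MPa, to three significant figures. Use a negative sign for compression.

-181 MPa

Free thermal expansion αLΔT = 17.5e-6 · 11600 · 99.5 = 20.2 mm.
The walls impose strain ε = −(20.2)/11600 = -1.7412e-03; σ = Eε = 104000 · -1.7412e-03 = -181.1 MPa.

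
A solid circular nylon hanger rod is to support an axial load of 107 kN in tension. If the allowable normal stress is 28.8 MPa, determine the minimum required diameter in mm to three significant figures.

68.8 mm

Required area A ≥ P/σ_allow = 107000/28.8 = 3715 mm².
For a solid circular section, d ≥ √(4A/π) = 68.78 mm.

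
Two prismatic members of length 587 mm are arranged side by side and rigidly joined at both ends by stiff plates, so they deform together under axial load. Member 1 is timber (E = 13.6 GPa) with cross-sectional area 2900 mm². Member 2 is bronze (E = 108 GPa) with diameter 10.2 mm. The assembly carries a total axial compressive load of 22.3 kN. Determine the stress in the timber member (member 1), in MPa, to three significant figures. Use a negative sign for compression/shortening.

-6.28 MPa

A_2 = 81.71 mm².
Equal strain + equilibrium ⇒ each member carries load in proportion to AE: A₁E₁ = 39440000 N, A₂E₂ = 8825000 N, ΣAE = 48260000 N.
σ₁ = P·E₁/ΣAE = -22300·13600/48260000 = -6.284 MPa.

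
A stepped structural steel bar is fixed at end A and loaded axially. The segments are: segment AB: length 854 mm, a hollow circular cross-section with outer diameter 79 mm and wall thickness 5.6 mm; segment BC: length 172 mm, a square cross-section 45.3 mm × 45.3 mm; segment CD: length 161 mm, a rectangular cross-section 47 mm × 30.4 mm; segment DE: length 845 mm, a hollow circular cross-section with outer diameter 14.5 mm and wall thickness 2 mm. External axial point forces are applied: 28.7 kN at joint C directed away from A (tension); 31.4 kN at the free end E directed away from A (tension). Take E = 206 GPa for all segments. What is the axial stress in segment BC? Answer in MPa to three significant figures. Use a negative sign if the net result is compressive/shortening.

29.3 MPa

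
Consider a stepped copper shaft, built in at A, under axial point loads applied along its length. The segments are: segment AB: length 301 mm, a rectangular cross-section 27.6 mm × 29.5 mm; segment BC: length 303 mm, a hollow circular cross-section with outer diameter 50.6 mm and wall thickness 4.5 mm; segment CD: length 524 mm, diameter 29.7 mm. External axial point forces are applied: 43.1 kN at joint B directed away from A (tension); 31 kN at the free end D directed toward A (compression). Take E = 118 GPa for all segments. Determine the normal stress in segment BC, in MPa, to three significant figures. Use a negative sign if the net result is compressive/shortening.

-47.6 MPa

Internal axial forces (sectioning from the free end, tension +): N_CD = -31 kN, N_BC = -31 kN, N_AB = 12.1 kN.
A_BC = 651.7 mm².
σ_BC = N_BC/A_BC = -31000/651.7 = -47.57 MPa.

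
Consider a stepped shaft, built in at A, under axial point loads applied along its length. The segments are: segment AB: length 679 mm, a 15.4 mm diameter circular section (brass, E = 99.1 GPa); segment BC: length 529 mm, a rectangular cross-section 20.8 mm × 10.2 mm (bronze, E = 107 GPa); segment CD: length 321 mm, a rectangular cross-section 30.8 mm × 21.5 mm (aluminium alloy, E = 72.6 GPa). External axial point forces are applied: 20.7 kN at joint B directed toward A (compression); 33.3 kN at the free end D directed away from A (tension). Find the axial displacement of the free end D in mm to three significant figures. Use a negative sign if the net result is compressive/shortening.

1.46 mm

Internal axial forces (sectioning from the free end, tension +): N_CD = 33.3 kN, N_BC = 33.3 kN, N_AB = 12.6 kN.
A_AB = 186.3 mm².
A_BC = 212.2 mm².
A_CD = 662.2 mm².
δ_AB = 12600·679/(186.3·99100) = 0.4635 mm
δ_BC = 33300·529/(212.2·107000) = 0.776 mm
δ_CD = 33300·321/(662.2·72600) = 0.2223 mm
δ = Σδ_i = 1.462 mm.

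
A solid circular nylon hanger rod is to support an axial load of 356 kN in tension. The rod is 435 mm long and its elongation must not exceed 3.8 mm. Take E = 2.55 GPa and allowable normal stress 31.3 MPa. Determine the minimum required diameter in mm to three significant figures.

143 mm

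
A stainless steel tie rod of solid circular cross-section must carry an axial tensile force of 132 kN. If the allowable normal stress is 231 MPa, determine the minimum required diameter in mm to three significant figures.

27.0 mm

Required area A ≥ P/σ_allow = 132000/231 = 571.4 mm².
For a solid circular section, d ≥ √(4A/π) = 26.97 mm.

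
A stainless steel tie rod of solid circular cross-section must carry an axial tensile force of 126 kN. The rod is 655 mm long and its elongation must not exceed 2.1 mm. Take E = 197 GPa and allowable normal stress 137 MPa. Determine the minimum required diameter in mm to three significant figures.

34.2 mm

Required area A ≥ P/σ_allow = 126000/137 = 919.7 mm².
For a solid circular section, d ≥ √(4A/π) = 34.22 mm.
Elongation limit: A ≥ PL/(Eδ_allow) = 126000·655/(197000·2.1) = 199.5 mm² ⇒ d ≥ 15.94 mm.
The stress limit governs.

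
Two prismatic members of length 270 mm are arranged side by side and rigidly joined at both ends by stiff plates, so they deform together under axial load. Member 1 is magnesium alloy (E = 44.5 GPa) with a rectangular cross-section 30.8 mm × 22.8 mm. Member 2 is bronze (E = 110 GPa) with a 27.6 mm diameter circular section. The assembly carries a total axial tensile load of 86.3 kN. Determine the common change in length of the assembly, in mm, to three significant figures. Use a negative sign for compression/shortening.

0.240 mm

A_1 = 702.2 mm².
A_2 = 598.3 mm².
Equal strain + equilibrium ⇒ each member carries load in proportion to AE: A₁E₁ = 31250000 N, A₂E₂ = 65810000 N, ΣAE = 97060000 N.
δ = PL/ΣAE = 86300·270/97060000 = 0.2401 mm.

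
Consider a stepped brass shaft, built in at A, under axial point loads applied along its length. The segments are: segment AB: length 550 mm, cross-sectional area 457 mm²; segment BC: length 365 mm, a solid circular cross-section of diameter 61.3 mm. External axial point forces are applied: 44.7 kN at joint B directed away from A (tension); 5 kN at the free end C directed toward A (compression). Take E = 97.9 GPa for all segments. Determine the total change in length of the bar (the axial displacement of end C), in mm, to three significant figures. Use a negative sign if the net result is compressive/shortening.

0.482 mm

Internal axial forces (sectioning from the free end, tension +): N_BC = -5 kN, N_AB = 39.7 kN.
A_BC = 2951 mm².
δ_AB = 39700·550/(457·97900) = 0.488 mm
δ_BC = -5000·365/(2951·97900) = -0.006316 mm
δ = Σδ_i = 0.4817 mm.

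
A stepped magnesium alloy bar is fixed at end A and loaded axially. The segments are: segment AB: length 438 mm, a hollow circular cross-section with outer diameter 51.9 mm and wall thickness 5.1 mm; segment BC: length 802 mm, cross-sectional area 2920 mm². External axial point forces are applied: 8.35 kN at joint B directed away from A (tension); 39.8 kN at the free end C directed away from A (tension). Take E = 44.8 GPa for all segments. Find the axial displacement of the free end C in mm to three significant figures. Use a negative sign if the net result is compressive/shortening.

Internal axial forces (sectioning from the free end, tension +): N_BC = 39.8 kN, N_AB = 48.15 kN.
A_AB = 749.8 mm².
δ_AB = 48150·438/(749.8·44800) = 0.6278 mm
δ_BC = 39800·802/(2920·44800) = 0.244 mm
δ = Σδ_i = 0.8718 mm.

0.872 mm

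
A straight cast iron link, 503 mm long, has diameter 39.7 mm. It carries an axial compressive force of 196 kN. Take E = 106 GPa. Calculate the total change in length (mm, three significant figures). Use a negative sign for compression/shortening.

A = 1238 mm².
δ_mech = NL/(AE) = -196000·503/(1238·106000) = -0.7514 mm.

-0.751 mm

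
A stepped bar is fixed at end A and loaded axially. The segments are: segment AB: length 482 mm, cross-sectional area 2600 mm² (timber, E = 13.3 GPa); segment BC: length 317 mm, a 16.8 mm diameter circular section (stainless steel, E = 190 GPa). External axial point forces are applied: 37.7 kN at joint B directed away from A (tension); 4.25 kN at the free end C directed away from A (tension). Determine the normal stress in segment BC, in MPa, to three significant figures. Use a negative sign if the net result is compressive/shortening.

Internal axial forces (sectioning from the free end, tension +): N_BC = 4.25 kN, N_AB = 41.95 kN.
A_BC = 221.7 mm².
σ_BC = N_BC/A_BC = 4250/221.7 = 19.17 MPa.

19.2 MPa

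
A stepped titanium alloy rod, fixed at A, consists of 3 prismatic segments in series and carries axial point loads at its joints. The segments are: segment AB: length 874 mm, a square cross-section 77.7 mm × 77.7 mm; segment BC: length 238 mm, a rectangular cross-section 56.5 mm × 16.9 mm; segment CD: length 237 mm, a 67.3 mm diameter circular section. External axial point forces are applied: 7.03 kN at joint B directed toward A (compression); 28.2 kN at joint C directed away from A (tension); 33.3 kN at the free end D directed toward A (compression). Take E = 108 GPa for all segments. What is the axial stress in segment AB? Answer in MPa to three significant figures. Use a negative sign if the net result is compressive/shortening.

-2.01 MPa

Internal axial forces (sectioning from the free end, tension +): N_CD = -33.3 kN, N_BC = -5.1 kN, N_AB = -12.13 kN.
A_AB = 6037 mm².
σ_AB = N_AB/A_AB = -12130/6037 = -2.009 MPa.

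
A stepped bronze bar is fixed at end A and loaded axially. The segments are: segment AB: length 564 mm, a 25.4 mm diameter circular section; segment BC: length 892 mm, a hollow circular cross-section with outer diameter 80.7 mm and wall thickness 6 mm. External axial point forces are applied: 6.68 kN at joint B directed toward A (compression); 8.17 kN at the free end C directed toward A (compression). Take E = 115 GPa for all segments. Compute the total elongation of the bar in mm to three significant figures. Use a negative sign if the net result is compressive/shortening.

Internal axial forces (sectioning from the free end, tension +): N_BC = -8.17 kN, N_AB = -14.85 kN.
A_AB = 506.7 mm².
A_BC = 1408 mm².
δ_AB = -14850·564/(506.7·115000) = -0.1437 mm
δ_BC = -8170·892/(1408·115000) = -0.04501 mm
δ = Σδ_i = -0.1887 mm.

-0.189 mm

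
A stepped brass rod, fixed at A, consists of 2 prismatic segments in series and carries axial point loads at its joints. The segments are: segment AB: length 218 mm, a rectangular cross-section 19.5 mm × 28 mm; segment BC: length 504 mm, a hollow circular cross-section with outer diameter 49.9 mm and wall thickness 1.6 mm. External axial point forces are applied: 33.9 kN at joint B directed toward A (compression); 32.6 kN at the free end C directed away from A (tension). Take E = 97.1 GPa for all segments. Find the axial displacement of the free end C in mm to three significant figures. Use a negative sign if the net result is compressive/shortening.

Internal axial forces (sectioning from the free end, tension +): N_BC = 32.6 kN, N_AB = -1.3 kN.
A_AB = 546 mm².
A_BC = 242.8 mm².
δ_AB = -1300·218/(546·97100) = -0.005345 mm
δ_BC = 32600·504/(242.8·97100) = 0.697 mm
δ = Σδ_i = 0.6916 mm.

0.692 mm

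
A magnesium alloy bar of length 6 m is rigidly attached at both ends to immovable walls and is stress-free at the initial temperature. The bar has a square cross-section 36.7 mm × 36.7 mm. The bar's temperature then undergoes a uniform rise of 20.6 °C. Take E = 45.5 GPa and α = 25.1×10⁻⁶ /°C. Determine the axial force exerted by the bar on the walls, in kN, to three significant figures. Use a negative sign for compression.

Free thermal expansion αLΔT = 25.1e-6 · 6000 · 20.6 = 3.102 mm.
The walls impose strain ε = −(3.102)/6000 = -5.1706e-04; σ = Eε = 45500 · -5.1706e-04 = -23.53 MPa.
Wall reaction R = σ·A = -23.53·1347 = -31690 N = -31.69 kN.

-31.7 kN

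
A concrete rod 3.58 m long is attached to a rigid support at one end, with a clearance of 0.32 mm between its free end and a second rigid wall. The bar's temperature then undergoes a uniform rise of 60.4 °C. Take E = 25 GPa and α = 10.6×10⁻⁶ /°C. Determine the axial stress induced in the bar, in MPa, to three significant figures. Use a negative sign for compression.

Free thermal expansion αLΔT = 10.6e-6 · 3580 · 60.4 = 2.292 mm.
The walls engage after the gap closes; constrained expansion = 2.292 − 0.32 = 1.972 mm.
The walls impose strain ε = −(1.972)/3580 = -5.5085e-04; σ = Eε = 25000 · -5.5085e-04 = -13.77 MPa.

-13.8 MPa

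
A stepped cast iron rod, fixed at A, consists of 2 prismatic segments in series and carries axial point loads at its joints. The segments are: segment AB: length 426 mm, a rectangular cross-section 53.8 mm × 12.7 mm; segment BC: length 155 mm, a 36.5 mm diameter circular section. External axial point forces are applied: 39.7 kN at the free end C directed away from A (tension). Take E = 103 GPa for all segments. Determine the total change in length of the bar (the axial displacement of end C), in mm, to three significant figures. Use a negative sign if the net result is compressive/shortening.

Internal axial forces (sectioning from the free end, tension +): N_BC = 39.7 kN, N_AB = 39.7 kN.
A_AB = 683.3 mm².
A_BC = 1046 mm².
δ_AB = 39700·426/(683.3·103000) = 0.2403 mm
δ_BC = 39700·155/(1046·103000) = 0.0571 mm
δ = Σδ_i = 0.2974 mm.

0.297 mm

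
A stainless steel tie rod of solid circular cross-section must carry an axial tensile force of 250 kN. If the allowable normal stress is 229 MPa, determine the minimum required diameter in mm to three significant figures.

37.3 mm

Required area A ≥ P/σ_allow = 250000/229 = 1092 mm².
For a solid circular section, d ≥ √(4A/π) = 37.28 mm.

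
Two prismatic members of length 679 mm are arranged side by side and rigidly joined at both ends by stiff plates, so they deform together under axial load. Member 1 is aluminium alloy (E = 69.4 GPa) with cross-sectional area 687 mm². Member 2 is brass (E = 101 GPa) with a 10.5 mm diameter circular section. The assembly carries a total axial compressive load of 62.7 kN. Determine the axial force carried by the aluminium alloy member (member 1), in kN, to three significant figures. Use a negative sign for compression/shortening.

A_2 = 86.59 mm².
Equal strain + equilibrium ⇒ each member carries load in proportion to AE: A₁E₁ = 47680000 N, A₂E₂ = 8746000 N, ΣAE = 56420000 N.
F₁ = P·A₁E₁/ΣAE = -62700·47680000/56420000 = -52980 N.

-53.0 kN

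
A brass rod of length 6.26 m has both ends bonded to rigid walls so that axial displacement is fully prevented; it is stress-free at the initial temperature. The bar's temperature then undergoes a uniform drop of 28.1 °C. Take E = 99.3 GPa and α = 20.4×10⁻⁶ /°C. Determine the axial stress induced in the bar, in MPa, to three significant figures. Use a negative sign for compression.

Free thermal expansion αLΔT = 20.4e-6 · 6260 · -28.1 = -3.588 mm.
The walls impose strain ε = −(-3.588)/6260 = 5.7324e-04; σ = Eε = 99300 · 5.7324e-04 = 56.92 MPa.

56.9 MPa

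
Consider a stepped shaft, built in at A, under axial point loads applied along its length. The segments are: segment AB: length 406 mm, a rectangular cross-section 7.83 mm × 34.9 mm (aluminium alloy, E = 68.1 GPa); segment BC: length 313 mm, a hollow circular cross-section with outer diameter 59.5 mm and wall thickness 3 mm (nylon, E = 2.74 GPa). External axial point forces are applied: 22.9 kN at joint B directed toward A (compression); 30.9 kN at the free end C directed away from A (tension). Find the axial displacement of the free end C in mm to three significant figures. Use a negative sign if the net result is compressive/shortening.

6.80 mm

Internal axial forces (sectioning from the free end, tension +): N_BC = 30.9 kN, N_AB = 8 kN.
A_AB = 273.3 mm².
A_BC = 532.5 mm².
δ_AB = 8000·406/(273.3·68100) = 0.1745 mm
δ_BC = 30900·313/(532.5·2740) = 6.629 mm
δ = Σδ_i = 6.803 mm.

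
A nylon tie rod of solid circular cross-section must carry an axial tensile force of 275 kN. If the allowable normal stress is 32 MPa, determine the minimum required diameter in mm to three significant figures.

105 mm

Required area A ≥ P/σ_allow = 275000/32 = 8594 mm².
For a solid circular section, d ≥ √(4A/π) = 104.6 mm.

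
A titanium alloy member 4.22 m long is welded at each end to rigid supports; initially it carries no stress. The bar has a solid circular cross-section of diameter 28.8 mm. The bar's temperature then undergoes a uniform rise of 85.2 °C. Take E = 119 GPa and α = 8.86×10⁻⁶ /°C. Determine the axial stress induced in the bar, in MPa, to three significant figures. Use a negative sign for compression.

-89.8 MPa

Free thermal expansion αLΔT = 8.86e-6 · 4220 · 85.2 = 3.186 mm.
The walls impose strain ε = −(3.186)/4220 = -7.5487e-04; σ = Eε = 119000 · -7.5487e-04 = -89.83 MPa.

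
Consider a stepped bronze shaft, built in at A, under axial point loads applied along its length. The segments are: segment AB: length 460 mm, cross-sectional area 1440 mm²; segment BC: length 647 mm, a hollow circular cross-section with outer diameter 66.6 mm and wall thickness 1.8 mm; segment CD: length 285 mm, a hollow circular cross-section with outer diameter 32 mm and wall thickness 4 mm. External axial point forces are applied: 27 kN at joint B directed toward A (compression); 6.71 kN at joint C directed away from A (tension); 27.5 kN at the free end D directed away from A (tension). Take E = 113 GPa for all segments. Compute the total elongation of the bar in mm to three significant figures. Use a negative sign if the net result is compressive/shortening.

0.752 mm

Internal axial forces (sectioning from the free end, tension +): N_CD = 27.5 kN, N_BC = 34.21 kN, N_AB = 7.21 kN.
A_BC = 366.4 mm².
A_CD = 351.9 mm².
δ_AB = 7210·460/(1440·113000) = 0.02038 mm
δ_BC = 34210·647/(366.4·113000) = 0.5345 mm
δ_CD = 27500·285/(351.9·113000) = 0.1971 mm
δ = Σδ_i = 0.752 mm.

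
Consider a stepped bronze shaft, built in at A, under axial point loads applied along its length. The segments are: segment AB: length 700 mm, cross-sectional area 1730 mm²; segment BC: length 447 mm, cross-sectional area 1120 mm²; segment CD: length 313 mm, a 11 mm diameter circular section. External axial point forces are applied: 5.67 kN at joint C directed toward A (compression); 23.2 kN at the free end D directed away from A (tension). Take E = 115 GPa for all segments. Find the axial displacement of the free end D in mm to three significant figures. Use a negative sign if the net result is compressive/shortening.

0.787 mm

Internal axial forces (sectioning from the free end, tension +): N_CD = 23.2 kN, N_BC = 17.53 kN, N_AB = 17.53 kN.
A_CD = 95.03 mm².
δ_AB = 17530·700/(1730·115000) = 0.06168 mm
δ_BC = 17530·447/(1120·115000) = 0.06084 mm
δ_CD = 23200·313/(95.03·115000) = 0.6644 mm
δ = Σδ_i = 0.787 mm.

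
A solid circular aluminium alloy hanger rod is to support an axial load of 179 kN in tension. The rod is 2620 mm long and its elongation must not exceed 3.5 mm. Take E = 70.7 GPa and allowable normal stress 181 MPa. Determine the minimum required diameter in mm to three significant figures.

49.1 mm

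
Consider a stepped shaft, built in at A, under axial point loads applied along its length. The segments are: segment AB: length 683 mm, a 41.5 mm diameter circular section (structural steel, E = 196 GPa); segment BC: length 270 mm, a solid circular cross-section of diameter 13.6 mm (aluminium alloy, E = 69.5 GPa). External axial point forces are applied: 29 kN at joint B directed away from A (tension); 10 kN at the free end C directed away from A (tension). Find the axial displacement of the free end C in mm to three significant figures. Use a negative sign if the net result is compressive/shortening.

0.368 mm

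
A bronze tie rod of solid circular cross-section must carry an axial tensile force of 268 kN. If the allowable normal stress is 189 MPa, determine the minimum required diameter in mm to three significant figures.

42.5 mm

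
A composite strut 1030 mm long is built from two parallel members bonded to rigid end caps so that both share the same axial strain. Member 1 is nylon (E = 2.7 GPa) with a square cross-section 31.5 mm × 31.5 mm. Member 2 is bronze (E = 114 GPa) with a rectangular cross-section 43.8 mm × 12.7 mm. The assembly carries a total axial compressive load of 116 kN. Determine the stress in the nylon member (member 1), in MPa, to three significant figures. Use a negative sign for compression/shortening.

A_1 = 992.2 mm².
A_2 = 556.3 mm².
Equal strain + equilibrium ⇒ each member carries load in proportion to AE: A₁E₁ = 2679000 N, A₂E₂ = 63410000 N, ΣAE = 66090000 N.
σ₁ = P·E₁/ΣAE = -116000·2700/66090000 = -4.739 MPa.

-4.74 MPa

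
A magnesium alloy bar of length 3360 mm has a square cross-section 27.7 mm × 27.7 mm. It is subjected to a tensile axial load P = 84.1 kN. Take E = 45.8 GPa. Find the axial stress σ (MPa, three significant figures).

A = 767.3 mm².
σ = N/A = 84100/767.3 = 109.6 MPa.

110 MPa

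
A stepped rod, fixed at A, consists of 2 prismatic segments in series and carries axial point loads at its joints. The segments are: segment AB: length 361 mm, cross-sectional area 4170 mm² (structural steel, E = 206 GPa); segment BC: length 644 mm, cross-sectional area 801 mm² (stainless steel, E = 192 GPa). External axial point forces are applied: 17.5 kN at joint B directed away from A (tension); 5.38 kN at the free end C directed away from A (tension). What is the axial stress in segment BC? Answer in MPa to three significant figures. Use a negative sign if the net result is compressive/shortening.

6.72 MPa

Internal axial forces (sectioning from the free end, tension +): N_BC = 5.38 kN, N_AB = 22.88 kN.
σ_BC = N_BC/A_BC = 5380/801 = 6.717 MPa.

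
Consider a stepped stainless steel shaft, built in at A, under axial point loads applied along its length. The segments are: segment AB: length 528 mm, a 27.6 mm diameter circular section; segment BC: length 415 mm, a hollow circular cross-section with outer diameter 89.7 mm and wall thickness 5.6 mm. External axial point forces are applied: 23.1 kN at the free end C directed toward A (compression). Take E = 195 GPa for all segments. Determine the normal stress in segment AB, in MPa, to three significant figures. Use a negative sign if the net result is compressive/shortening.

-38.6 MPa

Internal axial forces (sectioning from the free end, tension +): N_BC = -23.1 kN, N_AB = -23.1 kN.
A_AB = 598.3 mm².
σ_AB = N_AB/A_AB = -23100/598.3 = -38.61 MPa.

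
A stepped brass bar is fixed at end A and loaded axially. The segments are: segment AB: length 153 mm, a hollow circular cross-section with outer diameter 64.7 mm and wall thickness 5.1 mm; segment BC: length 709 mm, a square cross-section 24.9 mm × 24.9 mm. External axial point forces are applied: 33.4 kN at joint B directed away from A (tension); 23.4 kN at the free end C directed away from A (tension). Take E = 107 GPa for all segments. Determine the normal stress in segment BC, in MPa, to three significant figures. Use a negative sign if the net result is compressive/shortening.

37.7 MPa

Internal axial forces (sectioning from the free end, tension +): N_BC = 23.4 kN, N_AB = 56.8 kN.
A_BC = 620 mm².
σ_BC = N_BC/A_BC = 23400/620 = 37.74 MPa.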